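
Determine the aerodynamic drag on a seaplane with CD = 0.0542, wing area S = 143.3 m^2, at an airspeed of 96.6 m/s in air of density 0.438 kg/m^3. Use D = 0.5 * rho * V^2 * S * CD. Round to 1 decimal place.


Step 1: Dynamic pressure q = 0.5 * 0.438 * 96.6^2 = 2043.6116 Pa
Step 2: Drag D = q * S * CD = 2043.6116 * 143.3 * 0.0542
Step 3: D = 15872.4 N

15872.4


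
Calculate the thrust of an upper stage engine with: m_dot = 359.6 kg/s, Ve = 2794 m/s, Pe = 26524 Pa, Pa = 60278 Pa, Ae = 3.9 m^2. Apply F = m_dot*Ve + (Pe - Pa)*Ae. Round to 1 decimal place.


Step 1: Momentum thrust = m_dot * Ve = 359.6 * 2794 = 1004722.4 N
Step 2: Pressure thrust = (Pe - Pa) * Ae = (26524 - 60278) * 3.9 = -131640.6 N
Step 3: Total thrust F = 1004722.4 + -131640.6 = 873081.8 N

873081.8


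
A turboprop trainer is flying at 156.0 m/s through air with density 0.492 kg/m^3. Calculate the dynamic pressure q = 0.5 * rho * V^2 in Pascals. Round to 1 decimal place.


Step 1: V^2 = 156.0^2 = 24336.0
Step 2: q = 0.5 * 0.492 * 24336.0
Step 3: q = 5986.7 Pa

5986.7


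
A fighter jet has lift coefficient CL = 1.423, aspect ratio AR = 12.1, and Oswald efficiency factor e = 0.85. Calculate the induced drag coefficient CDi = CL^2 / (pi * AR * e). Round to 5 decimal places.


Step 1: CL^2 = 1.423^2 = 2.024929
Step 2: pi * AR * e = 3.14159 * 12.1 * 0.85 = 32.31128
Step 3: CDi = 2.024929 / 32.31128 = 0.06267

0.06267


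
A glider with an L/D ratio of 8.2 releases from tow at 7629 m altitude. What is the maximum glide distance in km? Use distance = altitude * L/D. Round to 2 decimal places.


Step 1: Glide distance = altitude * L/D = 7629 * 8.2 = 62557.8 m
Step 2: Convert to km: 62557.8 / 1000 = 62.56 km

62.56


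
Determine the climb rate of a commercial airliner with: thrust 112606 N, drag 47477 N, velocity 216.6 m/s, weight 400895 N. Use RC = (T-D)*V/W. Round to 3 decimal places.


Step 1: Excess thrust = T - D = 112606 - 47477 = 65129 N
Step 2: Excess power = 65129 * 216.6 = 14106941.4 W
Step 3: RC = 14106941.4 / 400895 = 35.189 m/s

35.189


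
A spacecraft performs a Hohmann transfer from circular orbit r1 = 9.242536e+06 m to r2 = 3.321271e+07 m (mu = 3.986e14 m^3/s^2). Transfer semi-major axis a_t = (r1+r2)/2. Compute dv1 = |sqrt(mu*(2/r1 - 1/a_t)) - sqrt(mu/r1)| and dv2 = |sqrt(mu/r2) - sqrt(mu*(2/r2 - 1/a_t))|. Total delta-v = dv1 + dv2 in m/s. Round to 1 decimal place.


Step 1: Transfer semi-major axis a_t = (9.242536e+06 + 3.321271e+07) / 2 = 2.122762e+07 m
Step 2: v1 (circular at r1) = sqrt(mu/r1) = 6567.09 m/s
Step 3: v_t1 = sqrt(mu*(2/r1 - 1/a_t)) = 8214.38 m/s
Step 4: dv1 = |8214.38 - 6567.09| = 1647.28 m/s
Step 5: v2 (circular at r2) = 3464.31 m/s, v_t2 = 2285.92 m/s
Step 6: dv2 = |3464.31 - 2285.92| = 1178.39 m/s
Step 7: Total delta-v = 1647.28 + 1178.39 = 2825.7 m/s

2825.7


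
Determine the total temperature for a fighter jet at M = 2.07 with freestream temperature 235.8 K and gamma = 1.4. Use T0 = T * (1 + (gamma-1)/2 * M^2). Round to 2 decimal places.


Step 1: (gamma-1)/2 = 0.2
Step 2: M^2 = 4.2849
Step 3: 1 + 0.2 * 4.2849 = 1.85698
Step 4: T0 = 235.8 * 1.85698 = 437.88 K

437.88


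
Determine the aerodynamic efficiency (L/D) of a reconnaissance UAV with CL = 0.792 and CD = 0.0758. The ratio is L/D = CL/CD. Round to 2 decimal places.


Step 1: L/D = CL / CD = 0.792 / 0.0758
Step 2: L/D = 10.45

10.45


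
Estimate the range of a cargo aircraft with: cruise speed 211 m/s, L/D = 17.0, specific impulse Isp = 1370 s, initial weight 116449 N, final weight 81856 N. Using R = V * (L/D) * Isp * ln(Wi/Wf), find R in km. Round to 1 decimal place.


Step 1: Coefficient = V * (L/D) * Isp = 211 * 17.0 * 1370 = 4914190.0 m
Step 2: Wi/Wf = 116449 / 81856 = 1.422608
Step 3: ln(1.422608) = 0.352492
Step 4: R = 4914190.0 * 0.352492 = 1732211.7 m = 1732.2 km

1732.2


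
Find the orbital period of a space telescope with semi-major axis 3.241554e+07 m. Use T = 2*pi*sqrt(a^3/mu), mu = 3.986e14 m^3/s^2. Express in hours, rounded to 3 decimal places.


Step 1: a^3 / mu = 3.406119e+22 / 3.986e14 = 8.545205e+07
Step 2: sqrt(8.545205e+07) = 9244.0278 s
Step 3: T = 2*pi * 9244.0278 = 58081.94 s
Step 4: T in hours = 58081.94 / 3600 = 16.134 hours

16.134


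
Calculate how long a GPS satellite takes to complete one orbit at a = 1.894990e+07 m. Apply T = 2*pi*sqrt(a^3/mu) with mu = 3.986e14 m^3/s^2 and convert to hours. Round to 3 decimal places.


Step 1: a^3 / mu = 6.804885e+21 / 3.986e14 = 1.707196e+07
Step 2: sqrt(1.707196e+07) = 4131.8233 s
Step 3: T = 2*pi * 4131.8233 = 25961.01 s
Step 4: T in hours = 25961.01 / 3600 = 7.211 hours

7.211


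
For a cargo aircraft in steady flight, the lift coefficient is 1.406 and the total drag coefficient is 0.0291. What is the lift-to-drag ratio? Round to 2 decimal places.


Step 1: L/D = CL / CD = 1.406 / 0.0291
Step 2: L/D = 48.32

48.32


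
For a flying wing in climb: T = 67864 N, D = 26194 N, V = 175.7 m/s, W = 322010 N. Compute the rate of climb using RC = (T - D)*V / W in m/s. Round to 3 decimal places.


Step 1: Excess thrust = T - D = 67864 - 26194 = 41670 N
Step 2: Excess power = 41670 * 175.7 = 7321419.0 W
Step 3: RC = 7321419.0 / 322010 = 22.737 m/s

22.737


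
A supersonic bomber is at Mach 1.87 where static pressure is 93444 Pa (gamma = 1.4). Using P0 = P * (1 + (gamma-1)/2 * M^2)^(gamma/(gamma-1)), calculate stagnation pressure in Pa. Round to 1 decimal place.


Step 1: (gamma-1)/2 * M^2 = 0.2 * 3.4969 = 0.69938
Step 2: 1 + 0.69938 = 1.69938
Step 3: Exponent gamma/(gamma-1) = 3.5
Step 4: P0 = 93444 * 1.69938^3.5 = 597816.9 Pa

597816.9


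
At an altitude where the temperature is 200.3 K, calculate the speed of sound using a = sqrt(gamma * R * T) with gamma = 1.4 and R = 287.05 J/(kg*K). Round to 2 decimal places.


Step 1: gamma * R * T = 1.4 * 287.05 * 200.3 = 80494.561
Step 2: a = sqrt(80494.561) = 283.72 m/s

283.72


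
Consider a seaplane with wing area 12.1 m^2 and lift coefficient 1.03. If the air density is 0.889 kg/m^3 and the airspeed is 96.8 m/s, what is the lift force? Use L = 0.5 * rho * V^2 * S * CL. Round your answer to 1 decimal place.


Step 1: Calculate dynamic pressure q = 0.5 * 0.889 * 96.8^2 = 0.5 * 0.889 * 9370.24 = 4165.0717 Pa
Step 2: Multiply by wing area and lift coefficient: L = 4165.0717 * 12.1 * 1.03
Step 3: L = 50397.3673 * 1.03 = 51909.3 N

51909.3


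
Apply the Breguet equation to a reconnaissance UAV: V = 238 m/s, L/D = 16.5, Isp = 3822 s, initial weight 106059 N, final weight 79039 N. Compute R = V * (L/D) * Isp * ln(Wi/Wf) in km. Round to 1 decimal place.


Step 1: Coefficient = V * (L/D) * Isp = 238 * 16.5 * 3822 = 15008994.0 m
Step 2: Wi/Wf = 106059 / 79039 = 1.341857
Step 3: ln(1.341857) = 0.294054
Step 4: R = 15008994.0 * 0.294054 = 4413456.8 m = 4413.5 km

4413.5


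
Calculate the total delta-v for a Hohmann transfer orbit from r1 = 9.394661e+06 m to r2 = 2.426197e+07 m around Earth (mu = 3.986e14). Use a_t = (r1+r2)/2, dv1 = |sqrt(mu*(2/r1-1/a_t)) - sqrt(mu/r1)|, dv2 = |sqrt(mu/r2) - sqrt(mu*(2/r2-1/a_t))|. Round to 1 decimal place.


Step 1: Transfer semi-major axis a_t = (9.394661e+06 + 2.426197e+07) / 2 = 1.682832e+07 m
Step 2: v1 (circular at r1) = sqrt(mu/r1) = 6513.71 m/s
Step 3: v_t1 = sqrt(mu*(2/r1 - 1/a_t)) = 7821.15 m/s
Step 4: dv1 = |7821.15 - 6513.71| = 1307.45 m/s
Step 5: v2 (circular at r2) = 4053.27 m/s, v_t2 = 3028.49 m/s
Step 6: dv2 = |4053.27 - 3028.49| = 1024.78 m/s
Step 7: Total delta-v = 1307.45 + 1024.78 = 2332.2 m/s

2332.2


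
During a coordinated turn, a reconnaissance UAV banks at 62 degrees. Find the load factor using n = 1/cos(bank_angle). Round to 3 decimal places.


Step 1: Convert 62 degrees to radians = 1.082104
Step 2: cos(62 deg) = 0.469472
Step 3: n = 1 / 0.469472 = 2.130

2.130


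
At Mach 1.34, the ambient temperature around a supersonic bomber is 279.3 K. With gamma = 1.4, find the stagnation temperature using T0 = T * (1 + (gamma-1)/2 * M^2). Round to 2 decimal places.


Step 1: (gamma-1)/2 = 0.2
Step 2: M^2 = 1.7956
Step 3: 1 + 0.2 * 1.7956 = 1.35912
Step 4: T0 = 279.3 * 1.35912 = 379.60 K

379.60


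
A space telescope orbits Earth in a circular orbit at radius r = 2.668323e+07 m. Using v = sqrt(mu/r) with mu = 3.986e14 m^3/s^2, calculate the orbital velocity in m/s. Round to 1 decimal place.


Step 1: mu / r = 3.986e14 / 2.668323e+07 = 14938221.4972
Step 2: v = sqrt(14938221.4972) = 3865.0 m/s

3865.0


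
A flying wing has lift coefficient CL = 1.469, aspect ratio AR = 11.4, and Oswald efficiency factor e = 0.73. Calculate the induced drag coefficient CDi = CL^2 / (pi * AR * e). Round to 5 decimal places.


Step 1: CL^2 = 1.469^2 = 2.157961
Step 2: pi * AR * e = 3.14159 * 11.4 * 0.73 = 26.144334
Step 3: CDi = 2.157961 / 26.144334 = 0.08254

0.08254


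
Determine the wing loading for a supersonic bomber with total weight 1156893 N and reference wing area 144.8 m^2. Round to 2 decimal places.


Step 1: Wing loading = W / S = 1156893 / 144.8
Step 2: Wing loading = 7989.59 N/m^2

7989.59


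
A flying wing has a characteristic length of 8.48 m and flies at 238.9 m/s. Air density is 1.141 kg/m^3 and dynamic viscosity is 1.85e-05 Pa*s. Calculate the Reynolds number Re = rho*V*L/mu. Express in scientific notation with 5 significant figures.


Step 1: Numerator = rho * V * L = 1.141 * 238.9 * 8.48 = 2311.519952
Step 2: Re = 2311.519952 / 1.85e-05
Step 3: Re = 1.2495e+08

1.2495e+08


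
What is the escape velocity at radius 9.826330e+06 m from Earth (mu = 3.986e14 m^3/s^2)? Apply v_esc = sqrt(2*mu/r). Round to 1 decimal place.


Step 1: 2*mu/r = 2 * 3.986e14 / 9.826330e+06 = 81128966.7658
Step 2: v_esc = sqrt(81128966.7658) = 9007.2 m/s

9007.2


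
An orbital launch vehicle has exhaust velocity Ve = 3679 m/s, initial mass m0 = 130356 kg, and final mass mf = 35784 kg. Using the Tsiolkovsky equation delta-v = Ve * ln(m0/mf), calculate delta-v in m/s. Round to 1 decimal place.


Step 1: Mass ratio m0/mf = 130356 / 35784 = 3.642857
Step 2: ln(3.642857) = 1.292768
Step 3: delta-v = 3679 * 1.292768 = 4756.1 m/s

4756.1


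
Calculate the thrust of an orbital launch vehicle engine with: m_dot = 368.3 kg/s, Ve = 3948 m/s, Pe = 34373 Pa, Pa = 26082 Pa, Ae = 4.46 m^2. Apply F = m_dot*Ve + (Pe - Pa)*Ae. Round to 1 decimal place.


Step 1: Momentum thrust = m_dot * Ve = 368.3 * 3948 = 1454048.4 N
Step 2: Pressure thrust = (Pe - Pa) * Ae = (34373 - 26082) * 4.46 = 36977.86 N
Step 3: Total thrust F = 1454048.4 + 36977.86 = 1491026.3 N

1491026.3


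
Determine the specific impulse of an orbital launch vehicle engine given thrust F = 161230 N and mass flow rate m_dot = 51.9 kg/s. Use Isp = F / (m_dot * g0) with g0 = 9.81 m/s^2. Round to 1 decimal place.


Step 1: m_dot * g0 = 51.9 * 9.81 = 509.14
Step 2: Isp = 161230 / 509.14 = 316.7 s

316.7


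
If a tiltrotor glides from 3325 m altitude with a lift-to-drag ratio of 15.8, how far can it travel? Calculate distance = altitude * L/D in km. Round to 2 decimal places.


Step 1: Glide distance = altitude * L/D = 3325 * 15.8 = 52535.0 m
Step 2: Convert to km: 52535.0 / 1000 = 52.54 km

52.54


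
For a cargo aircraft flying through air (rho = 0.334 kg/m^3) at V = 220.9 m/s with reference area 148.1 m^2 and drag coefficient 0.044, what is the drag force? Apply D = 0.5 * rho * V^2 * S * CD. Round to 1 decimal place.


Step 1: Dynamic pressure q = 0.5 * 0.334 * 220.9^2 = 8149.0673 Pa
Step 2: Drag D = q * S * CD = 8149.0673 * 148.1 * 0.044
Step 3: D = 53102.6 N

53102.6


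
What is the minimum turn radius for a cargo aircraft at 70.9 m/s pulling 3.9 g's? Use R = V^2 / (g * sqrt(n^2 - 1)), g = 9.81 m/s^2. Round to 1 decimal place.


Step 1: V^2 = 70.9^2 = 5026.81
Step 2: n^2 - 1 = 3.9^2 - 1 = 14.21
Step 3: sqrt(14.21) = 3.769615
Step 4: R = 5026.81 / (9.81 * 3.769615) = 135.9 m

135.9


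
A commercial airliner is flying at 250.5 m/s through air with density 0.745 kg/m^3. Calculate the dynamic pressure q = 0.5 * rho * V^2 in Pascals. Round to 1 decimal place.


Step 1: V^2 = 250.5^2 = 62750.25
Step 2: q = 0.5 * 0.745 * 62750.25
Step 3: q = 23374.5 Pa

23374.5


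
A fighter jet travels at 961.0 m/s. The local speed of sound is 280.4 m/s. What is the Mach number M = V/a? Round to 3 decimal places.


Step 1: M = V / a = 961.0 / 280.4
Step 2: M = 3.427

3.427


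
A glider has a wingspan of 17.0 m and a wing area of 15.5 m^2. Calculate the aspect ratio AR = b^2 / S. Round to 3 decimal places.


Step 1: b^2 = 17.0^2 = 289.0
Step 2: AR = 289.0 / 15.5 = 18.645

18.645


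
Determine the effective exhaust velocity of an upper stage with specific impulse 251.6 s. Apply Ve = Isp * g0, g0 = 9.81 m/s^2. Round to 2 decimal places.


Step 1: Ve = Isp * g0 = 251.6 * 9.81
Step 2: Ve = 2468.20 m/s

2468.20


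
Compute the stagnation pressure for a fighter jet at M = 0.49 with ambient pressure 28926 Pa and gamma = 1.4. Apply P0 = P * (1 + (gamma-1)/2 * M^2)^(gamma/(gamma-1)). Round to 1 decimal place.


Step 1: (gamma-1)/2 * M^2 = 0.2 * 0.2401 = 0.04802
Step 2: 1 + 0.04802 = 1.04802
Step 3: Exponent gamma/(gamma-1) = 3.5
Step 4: P0 = 28926 * 1.04802^3.5 = 34086.5 Pa

34086.5


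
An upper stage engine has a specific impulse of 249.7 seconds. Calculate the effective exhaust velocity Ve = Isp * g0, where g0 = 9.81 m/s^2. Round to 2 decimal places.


Step 1: Ve = Isp * g0 = 249.7 * 9.81
Step 2: Ve = 2449.56 m/s

2449.56


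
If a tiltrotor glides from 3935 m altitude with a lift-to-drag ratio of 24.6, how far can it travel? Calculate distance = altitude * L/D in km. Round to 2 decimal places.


Step 1: Glide distance = altitude * L/D = 3935 * 24.6 = 96801.0 m
Step 2: Convert to km: 96801.0 / 1000 = 96.80 km

96.80


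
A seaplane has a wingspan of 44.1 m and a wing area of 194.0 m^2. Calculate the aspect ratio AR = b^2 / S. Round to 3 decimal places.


Step 1: b^2 = 44.1^2 = 1944.81
Step 2: AR = 1944.81 / 194.0 = 10.025

10.025


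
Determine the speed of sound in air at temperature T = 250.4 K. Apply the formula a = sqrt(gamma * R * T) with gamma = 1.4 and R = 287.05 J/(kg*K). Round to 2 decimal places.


Step 1: gamma * R * T = 1.4 * 287.05 * 250.4 = 100628.248
Step 2: a = sqrt(100628.248) = 317.22 m/s

317.22


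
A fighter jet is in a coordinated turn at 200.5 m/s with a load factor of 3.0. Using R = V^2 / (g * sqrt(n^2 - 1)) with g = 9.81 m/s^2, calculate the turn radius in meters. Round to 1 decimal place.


Step 1: V^2 = 200.5^2 = 40200.25
Step 2: n^2 - 1 = 3.0^2 - 1 = 8.0
Step 3: sqrt(8.0) = 2.828427
Step 4: R = 40200.25 / (9.81 * 2.828427) = 1448.8 m

1448.8


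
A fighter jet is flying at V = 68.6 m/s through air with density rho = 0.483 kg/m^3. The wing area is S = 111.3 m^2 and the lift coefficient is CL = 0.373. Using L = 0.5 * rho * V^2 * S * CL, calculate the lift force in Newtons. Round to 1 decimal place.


Step 1: Calculate dynamic pressure q = 0.5 * 0.483 * 68.6^2 = 0.5 * 0.483 * 4705.96 = 1136.4893 Pa
Step 2: Multiply by wing area and lift coefficient: L = 1136.4893 * 111.3 * 0.373
Step 3: L = 126491.2635 * 0.373 = 47181.2 N

47181.2


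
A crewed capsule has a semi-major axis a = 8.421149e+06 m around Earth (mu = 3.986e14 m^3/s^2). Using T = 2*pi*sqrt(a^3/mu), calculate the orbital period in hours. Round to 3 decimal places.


Step 1: a^3 / mu = 5.971921e+20 / 3.986e14 = 1.498224e+06
Step 2: sqrt(1.498224e+06) = 1224.0196 s
Step 3: T = 2*pi * 1224.0196 = 7690.74 s
Step 4: T in hours = 7690.74 / 3600 = 2.136 hours

2.136


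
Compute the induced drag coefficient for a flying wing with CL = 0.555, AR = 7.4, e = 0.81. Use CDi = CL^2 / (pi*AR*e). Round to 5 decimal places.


Step 1: CL^2 = 0.555^2 = 0.308025
Step 2: pi * AR * e = 3.14159 * 7.4 * 0.81 = 18.830706
Step 3: CDi = 0.308025 / 18.830706 = 0.01636

0.01636


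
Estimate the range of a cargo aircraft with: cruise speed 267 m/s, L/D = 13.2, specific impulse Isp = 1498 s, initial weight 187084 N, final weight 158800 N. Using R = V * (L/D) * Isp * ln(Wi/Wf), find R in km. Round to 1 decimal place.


Step 1: Coefficient = V * (L/D) * Isp = 267 * 13.2 * 1498 = 5279551.2 m
Step 2: Wi/Wf = 187084 / 158800 = 1.178111
Step 3: ln(1.178111) = 0.163912
Step 4: R = 5279551.2 * 0.163912 = 865382.7 m = 865.4 km

865.4


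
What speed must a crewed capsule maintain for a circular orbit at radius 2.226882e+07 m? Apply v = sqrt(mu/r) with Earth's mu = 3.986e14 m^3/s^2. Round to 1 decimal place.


Step 1: mu / r = 3.986e14 / 2.226882e+07 = 17899466.6085
Step 2: v = sqrt(17899466.6085) = 4230.8 m/s

4230.8


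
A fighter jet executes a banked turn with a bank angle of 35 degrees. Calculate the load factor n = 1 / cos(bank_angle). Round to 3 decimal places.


Step 1: Convert 35 degrees to radians = 0.610865
Step 2: cos(35 deg) = 0.819152
Step 3: n = 1 / 0.819152 = 1.221

1.221


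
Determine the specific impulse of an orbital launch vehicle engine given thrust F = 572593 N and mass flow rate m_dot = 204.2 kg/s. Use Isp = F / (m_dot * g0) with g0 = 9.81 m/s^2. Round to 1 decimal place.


Step 1: m_dot * g0 = 204.2 * 9.81 = 2003.2
Step 2: Isp = 572593 / 2003.2 = 285.8 s

285.8


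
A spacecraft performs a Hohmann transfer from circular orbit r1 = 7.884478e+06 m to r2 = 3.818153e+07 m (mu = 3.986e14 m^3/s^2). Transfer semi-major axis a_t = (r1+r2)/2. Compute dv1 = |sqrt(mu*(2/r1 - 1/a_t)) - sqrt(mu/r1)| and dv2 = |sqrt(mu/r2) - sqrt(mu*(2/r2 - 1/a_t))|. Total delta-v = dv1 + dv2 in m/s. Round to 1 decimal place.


Step 1: Transfer semi-major axis a_t = (7.884478e+06 + 3.818153e+07) / 2 = 2.303300e+07 m
Step 2: v1 (circular at r1) = sqrt(mu/r1) = 7110.21 m/s
Step 3: v_t1 = sqrt(mu*(2/r1 - 1/a_t)) = 9154.48 m/s
Step 4: dv1 = |9154.48 - 7110.21| = 2044.27 m/s
Step 5: v2 (circular at r2) = 3231.04 m/s, v_t2 = 1890.4 m/s
Step 6: dv2 = |3231.04 - 1890.4| = 1340.64 m/s
Step 7: Total delta-v = 2044.27 + 1340.64 = 3384.9 m/s

3384.9


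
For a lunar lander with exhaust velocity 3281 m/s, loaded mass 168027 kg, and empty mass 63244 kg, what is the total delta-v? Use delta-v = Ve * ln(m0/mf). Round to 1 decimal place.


Step 1: Mass ratio m0/mf = 168027 / 63244 = 2.656805
Step 2: ln(2.656805) = 0.977124
Step 3: delta-v = 3281 * 0.977124 = 3205.9 m/s

3205.9


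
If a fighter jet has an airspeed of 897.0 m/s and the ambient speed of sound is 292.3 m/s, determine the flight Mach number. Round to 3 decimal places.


Step 1: M = V / a = 897.0 / 292.3
Step 2: M = 3.069

3.069


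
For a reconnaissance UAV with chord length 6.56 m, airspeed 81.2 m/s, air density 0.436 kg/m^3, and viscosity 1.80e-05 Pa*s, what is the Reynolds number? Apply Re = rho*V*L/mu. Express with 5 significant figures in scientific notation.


Step 1: Numerator = rho * V * L = 0.436 * 81.2 * 6.56 = 232.244992
Step 2: Re = 232.244992 / 1.80e-05
Step 3: Re = 1.2902e+07

1.2902e+07


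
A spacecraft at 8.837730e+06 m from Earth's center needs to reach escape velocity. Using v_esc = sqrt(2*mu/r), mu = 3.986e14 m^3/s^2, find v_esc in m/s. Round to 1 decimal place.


Step 1: 2*mu/r = 2 * 3.986e14 / 8.837730e+06 = 90204158.7602
Step 2: v_esc = sqrt(90204158.7602) = 9497.6 m/s

9497.6


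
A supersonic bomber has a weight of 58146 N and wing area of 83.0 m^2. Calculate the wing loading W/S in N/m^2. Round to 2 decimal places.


Step 1: Wing loading = W / S = 58146 / 83.0
Step 2: Wing loading = 700.55 N/m^2

700.55


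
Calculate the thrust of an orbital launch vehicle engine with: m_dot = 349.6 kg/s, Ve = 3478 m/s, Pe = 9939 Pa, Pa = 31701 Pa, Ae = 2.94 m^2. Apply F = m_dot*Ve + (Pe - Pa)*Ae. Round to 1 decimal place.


Step 1: Momentum thrust = m_dot * Ve = 349.6 * 3478 = 1215908.8 N
Step 2: Pressure thrust = (Pe - Pa) * Ae = (9939 - 31701) * 2.94 = -63980.28 N
Step 3: Total thrust F = 1215908.8 + -63980.28 = 1151928.5 N

1151928.5


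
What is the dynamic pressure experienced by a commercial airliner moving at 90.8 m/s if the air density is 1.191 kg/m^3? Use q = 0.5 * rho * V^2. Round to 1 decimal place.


Step 1: V^2 = 90.8^2 = 8244.64
Step 2: q = 0.5 * 1.191 * 8244.64
Step 3: q = 4909.7 Pa

4909.7


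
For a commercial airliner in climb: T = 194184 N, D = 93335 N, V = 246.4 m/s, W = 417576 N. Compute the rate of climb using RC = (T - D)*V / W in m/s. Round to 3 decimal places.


Step 1: Excess thrust = T - D = 194184 - 93335 = 100849 N
Step 2: Excess power = 100849 * 246.4 = 24849193.6 W
Step 3: RC = 24849193.6 / 417576 = 59.508 m/s

59.508


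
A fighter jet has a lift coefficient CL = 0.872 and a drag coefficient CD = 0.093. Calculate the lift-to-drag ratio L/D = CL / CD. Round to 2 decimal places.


Step 1: L/D = CL / CD = 0.872 / 0.093
Step 2: L/D = 9.38

9.38


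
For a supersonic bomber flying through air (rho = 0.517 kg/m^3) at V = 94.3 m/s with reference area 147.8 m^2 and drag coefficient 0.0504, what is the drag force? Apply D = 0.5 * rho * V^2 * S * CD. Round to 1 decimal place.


Step 1: Dynamic pressure q = 0.5 * 0.517 * 94.3^2 = 2298.7087 Pa
Step 2: Drag D = q * S * CD = 2298.7087 * 147.8 * 0.0504
Step 3: D = 17123.4 N

17123.4


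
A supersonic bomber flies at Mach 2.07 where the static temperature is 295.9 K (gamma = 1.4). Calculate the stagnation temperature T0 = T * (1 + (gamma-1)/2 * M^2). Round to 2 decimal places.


Step 1: (gamma-1)/2 = 0.2
Step 2: M^2 = 4.2849
Step 3: 1 + 0.2 * 4.2849 = 1.85698
Step 4: T0 = 295.9 * 1.85698 = 549.48 K

549.48


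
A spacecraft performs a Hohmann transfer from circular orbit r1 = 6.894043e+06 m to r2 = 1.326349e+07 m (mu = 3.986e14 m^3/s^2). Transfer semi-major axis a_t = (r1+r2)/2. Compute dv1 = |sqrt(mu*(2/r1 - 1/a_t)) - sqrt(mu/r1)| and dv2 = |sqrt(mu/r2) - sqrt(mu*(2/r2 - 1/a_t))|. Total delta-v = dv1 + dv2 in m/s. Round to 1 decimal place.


Step 1: Transfer semi-major axis a_t = (6.894043e+06 + 1.326349e+07) / 2 = 1.007877e+07 m
Step 2: v1 (circular at r1) = sqrt(mu/r1) = 7603.82 m/s
Step 3: v_t1 = sqrt(mu*(2/r1 - 1/a_t)) = 8722.82 m/s
Step 4: dv1 = |8722.82 - 7603.82| = 1119.0 m/s
Step 5: v2 (circular at r2) = 5482.01 m/s, v_t2 = 4533.91 m/s
Step 6: dv2 = |5482.01 - 4533.91| = 948.1 m/s
Step 7: Total delta-v = 1119.0 + 948.1 = 2067.1 m/s

2067.1


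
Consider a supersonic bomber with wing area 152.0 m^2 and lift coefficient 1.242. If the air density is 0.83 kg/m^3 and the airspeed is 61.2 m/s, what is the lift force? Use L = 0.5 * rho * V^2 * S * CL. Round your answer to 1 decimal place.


Step 1: Calculate dynamic pressure q = 0.5 * 0.83 * 61.2^2 = 0.5 * 0.83 * 3745.44 = 1554.3576 Pa
Step 2: Multiply by wing area and lift coefficient: L = 1554.3576 * 152.0 * 1.242
Step 3: L = 236262.3552 * 1.242 = 293437.8 N

293437.8


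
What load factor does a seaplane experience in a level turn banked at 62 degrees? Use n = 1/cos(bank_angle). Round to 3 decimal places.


Step 1: Convert 62 degrees to radians = 1.082104
Step 2: cos(62 deg) = 0.469472
Step 3: n = 1 / 0.469472 = 2.130

2.130


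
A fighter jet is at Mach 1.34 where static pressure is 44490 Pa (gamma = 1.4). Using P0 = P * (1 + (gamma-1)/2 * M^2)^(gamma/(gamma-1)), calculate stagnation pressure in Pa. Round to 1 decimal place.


Step 1: (gamma-1)/2 * M^2 = 0.2 * 1.7956 = 0.35912
Step 2: 1 + 0.35912 = 1.35912
Step 3: Exponent gamma/(gamma-1) = 3.5
Step 4: P0 = 44490 * 1.35912^3.5 = 130216.1 Pa

130216.1


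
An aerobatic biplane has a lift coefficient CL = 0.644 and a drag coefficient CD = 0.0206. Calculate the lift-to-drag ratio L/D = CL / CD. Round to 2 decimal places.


Step 1: L/D = CL / CD = 0.644 / 0.0206
Step 2: L/D = 31.26

31.26


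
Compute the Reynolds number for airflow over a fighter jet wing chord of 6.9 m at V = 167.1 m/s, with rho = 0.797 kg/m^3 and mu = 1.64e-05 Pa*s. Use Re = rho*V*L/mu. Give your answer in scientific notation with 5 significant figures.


Step 1: Numerator = rho * V * L = 0.797 * 167.1 * 6.9 = 918.93303
Step 2: Re = 918.93303 / 1.64e-05
Step 3: Re = 5.6033e+07

5.6033e+07


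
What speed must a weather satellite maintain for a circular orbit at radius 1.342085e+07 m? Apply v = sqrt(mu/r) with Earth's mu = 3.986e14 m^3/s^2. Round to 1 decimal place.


Step 1: mu / r = 3.986e14 / 1.342085e+07 = 29700056.2558
Step 2: v = sqrt(29700056.2558) = 5449.8 m/s

5449.8


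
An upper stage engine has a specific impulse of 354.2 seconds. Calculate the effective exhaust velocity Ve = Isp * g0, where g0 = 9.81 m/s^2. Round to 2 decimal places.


Step 1: Ve = Isp * g0 = 354.2 * 9.81
Step 2: Ve = 3474.70 m/s

3474.70


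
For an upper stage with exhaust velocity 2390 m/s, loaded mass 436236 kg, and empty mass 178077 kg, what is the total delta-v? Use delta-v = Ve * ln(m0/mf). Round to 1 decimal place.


Step 1: Mass ratio m0/mf = 436236 / 178077 = 2.449704
Step 2: ln(2.449704) = 0.895967
Step 3: delta-v = 2390 * 0.895967 = 2141.4 m/s

2141.4


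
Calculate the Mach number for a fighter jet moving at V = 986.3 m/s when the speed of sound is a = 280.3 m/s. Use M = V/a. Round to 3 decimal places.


Step 1: M = V / a = 986.3 / 280.3
Step 2: M = 3.519

3.519


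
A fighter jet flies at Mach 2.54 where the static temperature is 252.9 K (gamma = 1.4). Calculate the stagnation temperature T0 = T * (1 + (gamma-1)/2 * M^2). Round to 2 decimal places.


Step 1: (gamma-1)/2 = 0.2
Step 2: M^2 = 6.4516
Step 3: 1 + 0.2 * 6.4516 = 2.29032
Step 4: T0 = 252.9 * 2.29032 = 579.22 K

579.22


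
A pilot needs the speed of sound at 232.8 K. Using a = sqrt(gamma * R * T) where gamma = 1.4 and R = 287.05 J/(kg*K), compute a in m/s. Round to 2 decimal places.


Step 1: gamma * R * T = 1.4 * 287.05 * 232.8 = 93555.336
Step 2: a = sqrt(93555.336) = 305.87 m/s

305.87


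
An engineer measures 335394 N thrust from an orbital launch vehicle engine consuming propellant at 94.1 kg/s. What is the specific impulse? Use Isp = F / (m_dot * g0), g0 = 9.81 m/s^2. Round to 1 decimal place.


Step 1: m_dot * g0 = 94.1 * 9.81 = 923.12
Step 2: Isp = 335394 / 923.12 = 363.3 s

363.3


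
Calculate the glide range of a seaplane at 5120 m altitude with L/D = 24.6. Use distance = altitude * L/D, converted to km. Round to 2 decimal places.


Step 1: Glide distance = altitude * L/D = 5120 * 24.6 = 125952.0 m
Step 2: Convert to km: 125952.0 / 1000 = 125.95 km

125.95


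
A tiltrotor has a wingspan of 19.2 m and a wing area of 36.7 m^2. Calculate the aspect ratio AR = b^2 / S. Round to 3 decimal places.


Step 1: b^2 = 19.2^2 = 368.64
Step 2: AR = 368.64 / 36.7 = 10.045

10.045


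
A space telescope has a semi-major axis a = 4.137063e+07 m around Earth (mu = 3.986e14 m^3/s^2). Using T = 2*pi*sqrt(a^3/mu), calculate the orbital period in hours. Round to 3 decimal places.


Step 1: a^3 / mu = 7.080703e+22 / 3.986e14 = 1.776393e+08
Step 2: sqrt(1.776393e+08) = 13328.1403 s
Step 3: T = 2*pi * 13328.1403 = 83743.18 s
Step 4: T in hours = 83743.18 / 3600 = 23.262 hours

23.262


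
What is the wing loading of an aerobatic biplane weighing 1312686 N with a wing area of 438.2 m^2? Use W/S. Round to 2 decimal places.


Step 1: Wing loading = W / S = 1312686 / 438.2
Step 2: Wing loading = 2995.63 N/m^2

2995.63


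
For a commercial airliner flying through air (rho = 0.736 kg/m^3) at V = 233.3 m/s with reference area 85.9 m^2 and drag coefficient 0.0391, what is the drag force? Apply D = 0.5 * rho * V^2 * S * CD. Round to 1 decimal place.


Step 1: Dynamic pressure q = 0.5 * 0.736 * 233.3^2 = 20029.8315 Pa
Step 2: Drag D = q * S * CD = 20029.8315 * 85.9 * 0.0391
Step 3: D = 67274.0 N

67274.0


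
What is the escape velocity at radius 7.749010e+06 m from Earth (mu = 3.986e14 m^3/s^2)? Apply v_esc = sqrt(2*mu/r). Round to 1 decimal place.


Step 1: 2*mu/r = 2 * 3.986e14 / 7.749010e+06 = 102877657.9202
Step 2: v_esc = sqrt(102877657.9202) = 10142.9 m/s

10142.9


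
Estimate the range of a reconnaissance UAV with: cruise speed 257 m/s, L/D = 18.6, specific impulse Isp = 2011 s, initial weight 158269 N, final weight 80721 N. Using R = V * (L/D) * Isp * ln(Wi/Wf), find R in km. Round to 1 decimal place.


Step 1: Coefficient = V * (L/D) * Isp = 257 * 18.6 * 2011 = 9612982.2 m
Step 2: Wi/Wf = 158269 / 80721 = 1.960692
Step 3: ln(1.960692) = 0.673297
Step 4: R = 9612982.2 * 0.673297 = 6472395.5 m = 6472.4 km

6472.4


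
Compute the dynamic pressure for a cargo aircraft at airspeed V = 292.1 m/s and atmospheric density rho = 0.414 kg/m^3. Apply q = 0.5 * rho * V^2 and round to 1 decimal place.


Step 1: V^2 = 292.1^2 = 85322.41
Step 2: q = 0.5 * 0.414 * 85322.41
Step 3: q = 17661.7 Pa

17661.7


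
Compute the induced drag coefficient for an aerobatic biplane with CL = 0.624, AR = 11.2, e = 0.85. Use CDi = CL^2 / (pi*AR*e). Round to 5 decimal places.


Step 1: CL^2 = 0.624^2 = 0.389376
Step 2: pi * AR * e = 3.14159 * 11.2 * 0.85 = 29.907962
Step 3: CDi = 0.389376 / 29.907962 = 0.01302

0.01302


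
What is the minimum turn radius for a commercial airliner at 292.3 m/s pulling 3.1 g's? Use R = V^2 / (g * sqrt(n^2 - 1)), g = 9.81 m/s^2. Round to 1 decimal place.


Step 1: V^2 = 292.3^2 = 85439.29
Step 2: n^2 - 1 = 3.1^2 - 1 = 8.61
Step 3: sqrt(8.61) = 2.93428
Step 4: R = 85439.29 / (9.81 * 2.93428) = 2968.2 m

2968.2


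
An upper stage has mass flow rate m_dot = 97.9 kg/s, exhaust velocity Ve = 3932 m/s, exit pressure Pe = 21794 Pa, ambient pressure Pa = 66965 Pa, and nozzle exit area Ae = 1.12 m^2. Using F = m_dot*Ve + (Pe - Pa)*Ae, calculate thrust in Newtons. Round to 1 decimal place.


Step 1: Momentum thrust = m_dot * Ve = 97.9 * 3932 = 384942.8 N
Step 2: Pressure thrust = (Pe - Pa) * Ae = (21794 - 66965) * 1.12 = -50591.52 N
Step 3: Total thrust F = 384942.8 + -50591.52 = 334351.3 N

334351.3


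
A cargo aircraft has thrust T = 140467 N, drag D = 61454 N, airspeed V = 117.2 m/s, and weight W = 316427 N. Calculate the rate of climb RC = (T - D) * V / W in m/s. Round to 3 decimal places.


Step 1: Excess thrust = T - D = 140467 - 61454 = 79013 N
Step 2: Excess power = 79013 * 117.2 = 9260323.6 W
Step 3: RC = 9260323.6 / 316427 = 29.265 m/s

29.265


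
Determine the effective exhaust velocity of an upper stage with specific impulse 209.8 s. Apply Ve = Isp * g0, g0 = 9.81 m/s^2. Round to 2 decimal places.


Step 1: Ve = Isp * g0 = 209.8 * 9.81
Step 2: Ve = 2058.14 m/s

2058.14


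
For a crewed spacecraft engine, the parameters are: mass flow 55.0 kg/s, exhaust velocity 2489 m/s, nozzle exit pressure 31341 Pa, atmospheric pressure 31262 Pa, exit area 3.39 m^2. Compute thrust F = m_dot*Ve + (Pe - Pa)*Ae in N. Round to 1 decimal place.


Step 1: Momentum thrust = m_dot * Ve = 55.0 * 2489 = 136895.0 N
Step 2: Pressure thrust = (Pe - Pa) * Ae = (31341 - 31262) * 3.39 = 267.81 N
Step 3: Total thrust F = 136895.0 + 267.81 = 137162.8 N

137162.8


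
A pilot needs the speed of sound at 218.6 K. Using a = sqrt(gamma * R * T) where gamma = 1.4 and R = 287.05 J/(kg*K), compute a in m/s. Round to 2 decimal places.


Step 1: gamma * R * T = 1.4 * 287.05 * 218.6 = 87848.782
Step 2: a = sqrt(87848.782) = 296.39 m/s

296.39


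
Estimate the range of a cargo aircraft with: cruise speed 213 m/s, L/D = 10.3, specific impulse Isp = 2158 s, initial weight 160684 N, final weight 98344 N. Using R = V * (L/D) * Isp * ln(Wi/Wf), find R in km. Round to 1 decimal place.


Step 1: Coefficient = V * (L/D) * Isp = 213 * 10.3 * 2158 = 4734436.2 m
Step 2: Wi/Wf = 160684 / 98344 = 1.633897
Step 3: ln(1.633897) = 0.490968
Step 4: R = 4734436.2 * 0.490968 = 2324457.5 m = 2324.5 km

2324.5


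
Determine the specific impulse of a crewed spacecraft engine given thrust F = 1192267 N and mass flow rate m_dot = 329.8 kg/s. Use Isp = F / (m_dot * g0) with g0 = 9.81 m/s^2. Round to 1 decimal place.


Step 1: m_dot * g0 = 329.8 * 9.81 = 3235.34
Step 2: Isp = 1192267 / 3235.34 = 368.5 s

368.5


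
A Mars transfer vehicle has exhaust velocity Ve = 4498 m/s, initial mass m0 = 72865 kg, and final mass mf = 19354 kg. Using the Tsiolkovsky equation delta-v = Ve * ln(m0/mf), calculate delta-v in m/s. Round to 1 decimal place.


Step 1: Mass ratio m0/mf = 72865 / 19354 = 3.764855
Step 2: ln(3.764855) = 1.325709
Step 3: delta-v = 4498 * 1.325709 = 5963.0 m/s

5963.0


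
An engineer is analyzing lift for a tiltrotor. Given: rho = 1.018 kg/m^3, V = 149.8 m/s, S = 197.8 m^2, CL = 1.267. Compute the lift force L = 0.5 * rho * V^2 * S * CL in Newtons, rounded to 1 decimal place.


Step 1: Calculate dynamic pressure q = 0.5 * 1.018 * 149.8^2 = 0.5 * 1.018 * 22440.04 = 11421.9804 Pa
Step 2: Multiply by wing area and lift coefficient: L = 11421.9804 * 197.8 * 1.267
Step 3: L = 2259267.7152 * 1.267 = 2862492.2 N

2862492.2


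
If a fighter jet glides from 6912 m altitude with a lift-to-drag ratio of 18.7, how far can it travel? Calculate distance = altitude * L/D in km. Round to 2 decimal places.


Step 1: Glide distance = altitude * L/D = 6912 * 18.7 = 129254.4 m
Step 2: Convert to km: 129254.4 / 1000 = 129.25 km

129.25


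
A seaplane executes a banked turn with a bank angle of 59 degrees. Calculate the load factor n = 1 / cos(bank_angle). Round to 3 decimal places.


Step 1: Convert 59 degrees to radians = 1.029744
Step 2: cos(59 deg) = 0.515038
Step 3: n = 1 / 0.515038 = 1.942

1.942


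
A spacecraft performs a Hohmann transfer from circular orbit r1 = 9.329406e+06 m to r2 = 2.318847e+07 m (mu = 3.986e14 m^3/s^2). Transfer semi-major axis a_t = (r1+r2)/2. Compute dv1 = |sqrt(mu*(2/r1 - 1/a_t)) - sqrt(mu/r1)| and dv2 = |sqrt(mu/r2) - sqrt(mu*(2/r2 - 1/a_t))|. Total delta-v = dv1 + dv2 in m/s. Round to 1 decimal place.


Step 1: Transfer semi-major axis a_t = (9.329406e+06 + 2.318847e+07) / 2 = 1.625894e+07 m
Step 2: v1 (circular at r1) = sqrt(mu/r1) = 6536.45 m/s
Step 3: v_t1 = sqrt(mu*(2/r1 - 1/a_t)) = 7806.06 m/s
Step 4: dv1 = |7806.06 - 6536.45| = 1269.61 m/s
Step 5: v2 (circular at r2) = 4146.03 m/s, v_t2 = 3140.61 m/s
Step 6: dv2 = |4146.03 - 3140.61| = 1005.43 m/s
Step 7: Total delta-v = 1269.61 + 1005.43 = 2275.0 m/s

2275.0


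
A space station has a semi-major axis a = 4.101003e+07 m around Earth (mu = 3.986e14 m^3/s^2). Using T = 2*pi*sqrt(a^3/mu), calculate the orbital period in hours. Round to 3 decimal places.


Step 1: a^3 / mu = 6.897159e+22 / 3.986e14 = 1.730346e+08
Step 2: sqrt(1.730346e+08) = 13154.2619 s
Step 3: T = 2*pi * 13154.2619 = 82650.66 s
Step 4: T in hours = 82650.66 / 3600 = 22.959 hours

22.959


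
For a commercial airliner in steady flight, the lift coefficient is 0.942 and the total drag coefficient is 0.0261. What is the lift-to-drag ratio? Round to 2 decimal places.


Step 1: L/D = CL / CD = 0.942 / 0.0261
Step 2: L/D = 36.09

36.09


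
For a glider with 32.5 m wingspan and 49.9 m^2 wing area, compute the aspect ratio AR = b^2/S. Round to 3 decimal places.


Step 1: b^2 = 32.5^2 = 1056.25
Step 2: AR = 1056.25 / 49.9 = 21.167

21.167


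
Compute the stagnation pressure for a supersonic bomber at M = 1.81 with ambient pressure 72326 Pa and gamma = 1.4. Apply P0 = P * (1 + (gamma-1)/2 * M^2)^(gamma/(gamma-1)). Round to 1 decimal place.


Step 1: (gamma-1)/2 * M^2 = 0.2 * 3.2761 = 0.65522
Step 2: 1 + 0.65522 = 1.65522
Step 3: Exponent gamma/(gamma-1) = 3.5
Step 4: P0 = 72326 * 1.65522^3.5 = 421977.7 Pa

421977.7


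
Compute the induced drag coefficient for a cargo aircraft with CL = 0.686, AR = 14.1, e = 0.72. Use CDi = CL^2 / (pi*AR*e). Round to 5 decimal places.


Step 1: CL^2 = 0.686^2 = 0.470596
Step 2: pi * AR * e = 3.14159 * 14.1 * 0.72 = 31.893449
Step 3: CDi = 0.470596 / 31.893449 = 0.01476

0.01476


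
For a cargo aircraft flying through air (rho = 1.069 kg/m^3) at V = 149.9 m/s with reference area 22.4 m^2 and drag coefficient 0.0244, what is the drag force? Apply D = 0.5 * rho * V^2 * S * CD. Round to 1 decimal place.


Step 1: Dynamic pressure q = 0.5 * 1.069 * 149.9^2 = 12010.2203 Pa
Step 2: Drag D = q * S * CD = 12010.2203 * 22.4 * 0.0244
Step 3: D = 6564.3 N

6564.3


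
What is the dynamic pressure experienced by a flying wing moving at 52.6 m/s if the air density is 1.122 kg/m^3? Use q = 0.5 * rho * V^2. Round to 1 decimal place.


Step 1: V^2 = 52.6^2 = 2766.76
Step 2: q = 0.5 * 1.122 * 2766.76
Step 3: q = 1552.2 Pa

1552.2


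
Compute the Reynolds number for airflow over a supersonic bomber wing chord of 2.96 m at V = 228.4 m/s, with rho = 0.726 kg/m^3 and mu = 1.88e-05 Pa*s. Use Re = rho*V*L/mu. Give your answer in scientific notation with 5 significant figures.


Step 1: Numerator = rho * V * L = 0.726 * 228.4 * 2.96 = 490.822464
Step 2: Re = 490.822464 / 1.88e-05
Step 3: Re = 2.6108e+07

2.6108e+07


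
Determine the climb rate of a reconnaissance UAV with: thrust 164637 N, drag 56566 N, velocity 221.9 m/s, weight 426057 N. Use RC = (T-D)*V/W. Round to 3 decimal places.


Step 1: Excess thrust = T - D = 164637 - 56566 = 108071 N
Step 2: Excess power = 108071 * 221.9 = 23980954.9 W
Step 3: RC = 23980954.9 / 426057 = 56.286 m/s

56.286


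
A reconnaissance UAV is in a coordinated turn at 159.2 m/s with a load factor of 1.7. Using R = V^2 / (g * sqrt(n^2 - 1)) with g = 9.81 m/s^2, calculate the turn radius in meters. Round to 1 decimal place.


Step 1: V^2 = 159.2^2 = 25344.64
Step 2: n^2 - 1 = 1.7^2 - 1 = 1.89
Step 3: sqrt(1.89) = 1.374773
Step 4: R = 25344.64 / (9.81 * 1.374773) = 1879.3 m

1879.3


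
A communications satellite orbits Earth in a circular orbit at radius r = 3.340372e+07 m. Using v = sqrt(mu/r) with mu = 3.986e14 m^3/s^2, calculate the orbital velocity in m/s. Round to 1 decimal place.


Step 1: mu / r = 3.986e14 / 3.340372e+07 = 11932802.6938
Step 2: v = sqrt(11932802.6938) = 3454.4 m/s

3454.4


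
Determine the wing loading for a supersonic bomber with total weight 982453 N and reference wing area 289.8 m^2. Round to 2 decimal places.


Step 1: Wing loading = W / S = 982453 / 289.8
Step 2: Wing loading = 3390.11 N/m^2

3390.11


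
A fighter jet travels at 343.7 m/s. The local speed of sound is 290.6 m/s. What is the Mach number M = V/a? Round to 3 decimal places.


Step 1: M = V / a = 343.7 / 290.6
Step 2: M = 1.183

1.183


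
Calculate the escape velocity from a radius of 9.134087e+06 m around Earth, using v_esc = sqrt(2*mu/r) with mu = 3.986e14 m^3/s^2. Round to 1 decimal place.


Step 1: 2*mu/r = 2 * 3.986e14 / 9.134087e+06 = 87277469.549
Step 2: v_esc = sqrt(87277469.549) = 9342.2 m/s

9342.2


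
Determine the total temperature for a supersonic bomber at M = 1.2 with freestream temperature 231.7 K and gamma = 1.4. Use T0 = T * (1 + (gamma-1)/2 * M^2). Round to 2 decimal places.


Step 1: (gamma-1)/2 = 0.2
Step 2: M^2 = 1.44
Step 3: 1 + 0.2 * 1.44 = 1.288
Step 4: T0 = 231.7 * 1.288 = 298.43 K

298.43


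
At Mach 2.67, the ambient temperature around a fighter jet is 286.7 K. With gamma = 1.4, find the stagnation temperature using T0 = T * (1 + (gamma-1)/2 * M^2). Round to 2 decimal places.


Step 1: (gamma-1)/2 = 0.2
Step 2: M^2 = 7.1289
Step 3: 1 + 0.2 * 7.1289 = 2.42578
Step 4: T0 = 286.7 * 2.42578 = 695.47 K

695.47


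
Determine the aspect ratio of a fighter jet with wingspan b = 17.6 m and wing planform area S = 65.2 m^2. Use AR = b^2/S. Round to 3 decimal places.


Step 1: b^2 = 17.6^2 = 309.76
Step 2: AR = 309.76 / 65.2 = 4.751

4.751


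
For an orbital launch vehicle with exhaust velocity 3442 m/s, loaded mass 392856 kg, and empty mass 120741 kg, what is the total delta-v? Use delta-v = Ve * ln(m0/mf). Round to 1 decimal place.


Step 1: Mass ratio m0/mf = 392856 / 120741 = 3.253708
Step 2: ln(3.253708) = 1.179795
Step 3: delta-v = 3442 * 1.179795 = 4060.9 m/s

4060.9


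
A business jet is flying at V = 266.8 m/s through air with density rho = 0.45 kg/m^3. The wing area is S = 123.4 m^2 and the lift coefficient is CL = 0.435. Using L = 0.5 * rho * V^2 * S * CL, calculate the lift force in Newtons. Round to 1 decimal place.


Step 1: Calculate dynamic pressure q = 0.5 * 0.45 * 266.8^2 = 0.5 * 0.45 * 71182.24 = 16016.004 Pa
Step 2: Multiply by wing area and lift coefficient: L = 16016.004 * 123.4 * 0.435
Step 3: L = 1976374.8936 * 0.435 = 859723.1 N

859723.1
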